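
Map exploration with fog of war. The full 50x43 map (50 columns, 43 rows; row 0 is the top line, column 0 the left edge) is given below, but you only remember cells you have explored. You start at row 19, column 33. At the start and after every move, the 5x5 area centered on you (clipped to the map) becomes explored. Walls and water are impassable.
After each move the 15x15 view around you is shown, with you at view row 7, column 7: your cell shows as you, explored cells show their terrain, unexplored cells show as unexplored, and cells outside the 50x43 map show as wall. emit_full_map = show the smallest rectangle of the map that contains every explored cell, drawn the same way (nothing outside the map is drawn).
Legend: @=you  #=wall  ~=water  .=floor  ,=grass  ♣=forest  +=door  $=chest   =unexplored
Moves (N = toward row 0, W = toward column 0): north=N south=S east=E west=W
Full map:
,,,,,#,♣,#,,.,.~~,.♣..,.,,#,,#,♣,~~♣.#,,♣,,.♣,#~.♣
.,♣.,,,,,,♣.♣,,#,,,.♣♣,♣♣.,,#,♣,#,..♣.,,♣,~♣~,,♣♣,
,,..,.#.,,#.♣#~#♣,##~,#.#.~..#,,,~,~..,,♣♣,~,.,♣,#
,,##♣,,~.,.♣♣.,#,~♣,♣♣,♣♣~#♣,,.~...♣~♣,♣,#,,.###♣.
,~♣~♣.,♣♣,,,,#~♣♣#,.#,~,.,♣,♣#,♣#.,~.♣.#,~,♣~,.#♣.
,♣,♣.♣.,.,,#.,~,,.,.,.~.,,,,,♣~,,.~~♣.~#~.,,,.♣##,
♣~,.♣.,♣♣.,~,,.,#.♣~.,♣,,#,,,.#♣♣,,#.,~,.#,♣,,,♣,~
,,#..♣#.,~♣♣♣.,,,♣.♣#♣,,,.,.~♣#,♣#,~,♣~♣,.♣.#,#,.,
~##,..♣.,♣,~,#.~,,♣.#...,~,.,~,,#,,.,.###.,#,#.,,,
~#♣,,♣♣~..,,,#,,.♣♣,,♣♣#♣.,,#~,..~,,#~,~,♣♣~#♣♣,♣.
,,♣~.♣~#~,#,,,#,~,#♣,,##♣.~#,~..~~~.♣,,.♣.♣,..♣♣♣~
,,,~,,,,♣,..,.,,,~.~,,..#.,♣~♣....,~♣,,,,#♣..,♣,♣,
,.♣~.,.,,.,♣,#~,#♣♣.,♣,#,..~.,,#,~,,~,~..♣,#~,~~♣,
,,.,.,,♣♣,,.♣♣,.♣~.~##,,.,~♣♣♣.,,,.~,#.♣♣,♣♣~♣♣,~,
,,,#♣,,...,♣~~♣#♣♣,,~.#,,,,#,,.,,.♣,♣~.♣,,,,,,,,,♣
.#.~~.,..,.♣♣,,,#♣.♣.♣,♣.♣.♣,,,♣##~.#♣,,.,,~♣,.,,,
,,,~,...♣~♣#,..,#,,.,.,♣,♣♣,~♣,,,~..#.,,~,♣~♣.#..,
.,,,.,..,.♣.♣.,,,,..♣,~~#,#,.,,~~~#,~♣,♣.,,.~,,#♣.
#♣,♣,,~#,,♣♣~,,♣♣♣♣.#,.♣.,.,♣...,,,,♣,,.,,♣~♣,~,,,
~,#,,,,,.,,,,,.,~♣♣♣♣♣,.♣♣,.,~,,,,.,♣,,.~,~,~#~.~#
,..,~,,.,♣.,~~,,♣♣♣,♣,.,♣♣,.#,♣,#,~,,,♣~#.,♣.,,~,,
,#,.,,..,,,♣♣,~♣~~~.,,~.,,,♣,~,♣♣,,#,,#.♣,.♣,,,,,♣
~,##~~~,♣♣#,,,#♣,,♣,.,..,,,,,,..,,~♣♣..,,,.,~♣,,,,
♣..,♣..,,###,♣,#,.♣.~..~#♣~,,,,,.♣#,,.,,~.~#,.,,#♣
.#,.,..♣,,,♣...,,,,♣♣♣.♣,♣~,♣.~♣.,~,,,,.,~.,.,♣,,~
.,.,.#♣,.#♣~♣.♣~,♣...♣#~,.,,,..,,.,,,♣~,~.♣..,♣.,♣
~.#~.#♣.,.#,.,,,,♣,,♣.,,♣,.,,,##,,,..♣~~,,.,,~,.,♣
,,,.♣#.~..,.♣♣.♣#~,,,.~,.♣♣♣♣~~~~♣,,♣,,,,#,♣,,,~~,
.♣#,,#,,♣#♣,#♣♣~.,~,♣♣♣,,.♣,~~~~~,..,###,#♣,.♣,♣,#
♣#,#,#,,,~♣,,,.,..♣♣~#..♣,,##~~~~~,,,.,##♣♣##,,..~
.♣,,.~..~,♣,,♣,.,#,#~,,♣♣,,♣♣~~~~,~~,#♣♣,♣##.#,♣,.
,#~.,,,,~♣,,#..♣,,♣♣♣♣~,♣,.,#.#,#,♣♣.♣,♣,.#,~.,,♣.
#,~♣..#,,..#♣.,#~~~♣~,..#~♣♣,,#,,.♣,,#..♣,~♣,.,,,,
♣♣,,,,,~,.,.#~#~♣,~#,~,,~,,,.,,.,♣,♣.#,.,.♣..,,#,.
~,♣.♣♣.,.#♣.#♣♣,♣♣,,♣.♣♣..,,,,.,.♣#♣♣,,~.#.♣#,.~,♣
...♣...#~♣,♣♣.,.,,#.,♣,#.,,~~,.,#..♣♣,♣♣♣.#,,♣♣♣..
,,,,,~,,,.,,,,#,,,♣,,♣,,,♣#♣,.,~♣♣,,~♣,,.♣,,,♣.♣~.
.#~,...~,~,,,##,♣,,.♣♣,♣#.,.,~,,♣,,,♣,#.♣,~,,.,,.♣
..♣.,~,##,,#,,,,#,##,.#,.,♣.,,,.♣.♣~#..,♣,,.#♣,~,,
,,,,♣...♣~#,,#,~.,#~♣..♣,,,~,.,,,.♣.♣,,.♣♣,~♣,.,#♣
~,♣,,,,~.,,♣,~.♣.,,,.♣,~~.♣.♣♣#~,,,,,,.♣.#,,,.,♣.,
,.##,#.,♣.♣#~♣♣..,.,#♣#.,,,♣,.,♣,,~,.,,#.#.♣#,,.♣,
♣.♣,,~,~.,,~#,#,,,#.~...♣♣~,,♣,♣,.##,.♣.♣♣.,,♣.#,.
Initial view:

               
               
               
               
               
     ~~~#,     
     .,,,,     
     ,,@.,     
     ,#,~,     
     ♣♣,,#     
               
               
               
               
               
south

               
               
               
               
     ~~~#,     
     .,,,,     
     ,,,.,     
     ,#@~,     
     ♣♣,,#     
     .,,~♣     
               
               
               
               
               

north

               
               
               
               
               
     ~~~#,     
     .,,,,     
     ,,@.,     
     ,#,~,     
     ♣♣,,#     
     .,,~♣     
               
               
               
               

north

               
               
               
               
               
     ,,~..     
     ~~~#,     
     .,@,,     
     ,,,.,     
     ,#,~,     
     ♣♣,,#     
     .,,~♣     
               
               
               

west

               
               
               
               
               
     ,,,~..    
     ,~~~#,    
     ..@,,,    
     ,,,,.,    
     ♣,#,~,    
      ♣♣,,#    
      .,,~♣    
               
               
               

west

               
               
               
               
               
     ♣,,,~..   
     ,,~~~#,   
     ..@,,,,   
     ~,,,,.,   
     ,♣,#,~,   
       ♣♣,,#   
       .,,~♣   
               
               
               

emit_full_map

♣,,,~..
,,~~~#,
..@,,,,
~,,,,.,
,♣,#,~,
  ♣♣,,#
  .,,~♣

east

               
               
               
               
               
    ♣,,,~..    
    ,,~~~#,    
    ...@,,,    
    ~,,,,.,    
    ,♣,#,~,    
      ♣♣,,#    
      .,,~♣    
               
               
               

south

               
               
               
               
    ♣,,,~..    
    ,,~~~#,    
    ...,,,,    
    ~,,@,.,    
    ,♣,#,~,    
     ,♣♣,,#    
      .,,~♣    
               
               
               
               

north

               
               
               
               
               
    ♣,,,~..    
    ,,~~~#,    
    ...@,,,    
    ~,,,,.,    
    ,♣,#,~,    
     ,♣♣,,#    
      .,,~♣    
               
               
               

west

               
               
               
               
               
     ♣,,,~..   
     ,,~~~#,   
     ..@,,,,   
     ~,,,,.,   
     ,♣,#,~,   
      ,♣♣,,#   
       .,,~♣   
               
               
               

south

               
               
               
               
     ♣,,,~..   
     ,,~~~#,   
     ...,,,,   
     ~,@,,.,   
     ,♣,#,~,   
     ~,♣♣,,#   
       .,,~♣   
               
               
               
               

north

               
               
               
               
               
     ♣,,,~..   
     ,,~~~#,   
     ..@,,,,   
     ~,,,,.,   
     ,♣,#,~,   
     ~,♣♣,,#   
       .,,~♣   
               
               
               

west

               
               
               
               
               
     ~♣,,,~..  
     .,,~~~#,  
     ♣.@.,,,,  
     ,~,,,,.,  
     #,♣,#,~,  
      ~,♣♣,,#  
        .,,~♣  
               
               
               

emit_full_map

~♣,,,~..
.,,~~~#,
♣.@.,,,,
,~,,,,.,
#,♣,#,~,
 ~,♣♣,,#
   .,,~♣


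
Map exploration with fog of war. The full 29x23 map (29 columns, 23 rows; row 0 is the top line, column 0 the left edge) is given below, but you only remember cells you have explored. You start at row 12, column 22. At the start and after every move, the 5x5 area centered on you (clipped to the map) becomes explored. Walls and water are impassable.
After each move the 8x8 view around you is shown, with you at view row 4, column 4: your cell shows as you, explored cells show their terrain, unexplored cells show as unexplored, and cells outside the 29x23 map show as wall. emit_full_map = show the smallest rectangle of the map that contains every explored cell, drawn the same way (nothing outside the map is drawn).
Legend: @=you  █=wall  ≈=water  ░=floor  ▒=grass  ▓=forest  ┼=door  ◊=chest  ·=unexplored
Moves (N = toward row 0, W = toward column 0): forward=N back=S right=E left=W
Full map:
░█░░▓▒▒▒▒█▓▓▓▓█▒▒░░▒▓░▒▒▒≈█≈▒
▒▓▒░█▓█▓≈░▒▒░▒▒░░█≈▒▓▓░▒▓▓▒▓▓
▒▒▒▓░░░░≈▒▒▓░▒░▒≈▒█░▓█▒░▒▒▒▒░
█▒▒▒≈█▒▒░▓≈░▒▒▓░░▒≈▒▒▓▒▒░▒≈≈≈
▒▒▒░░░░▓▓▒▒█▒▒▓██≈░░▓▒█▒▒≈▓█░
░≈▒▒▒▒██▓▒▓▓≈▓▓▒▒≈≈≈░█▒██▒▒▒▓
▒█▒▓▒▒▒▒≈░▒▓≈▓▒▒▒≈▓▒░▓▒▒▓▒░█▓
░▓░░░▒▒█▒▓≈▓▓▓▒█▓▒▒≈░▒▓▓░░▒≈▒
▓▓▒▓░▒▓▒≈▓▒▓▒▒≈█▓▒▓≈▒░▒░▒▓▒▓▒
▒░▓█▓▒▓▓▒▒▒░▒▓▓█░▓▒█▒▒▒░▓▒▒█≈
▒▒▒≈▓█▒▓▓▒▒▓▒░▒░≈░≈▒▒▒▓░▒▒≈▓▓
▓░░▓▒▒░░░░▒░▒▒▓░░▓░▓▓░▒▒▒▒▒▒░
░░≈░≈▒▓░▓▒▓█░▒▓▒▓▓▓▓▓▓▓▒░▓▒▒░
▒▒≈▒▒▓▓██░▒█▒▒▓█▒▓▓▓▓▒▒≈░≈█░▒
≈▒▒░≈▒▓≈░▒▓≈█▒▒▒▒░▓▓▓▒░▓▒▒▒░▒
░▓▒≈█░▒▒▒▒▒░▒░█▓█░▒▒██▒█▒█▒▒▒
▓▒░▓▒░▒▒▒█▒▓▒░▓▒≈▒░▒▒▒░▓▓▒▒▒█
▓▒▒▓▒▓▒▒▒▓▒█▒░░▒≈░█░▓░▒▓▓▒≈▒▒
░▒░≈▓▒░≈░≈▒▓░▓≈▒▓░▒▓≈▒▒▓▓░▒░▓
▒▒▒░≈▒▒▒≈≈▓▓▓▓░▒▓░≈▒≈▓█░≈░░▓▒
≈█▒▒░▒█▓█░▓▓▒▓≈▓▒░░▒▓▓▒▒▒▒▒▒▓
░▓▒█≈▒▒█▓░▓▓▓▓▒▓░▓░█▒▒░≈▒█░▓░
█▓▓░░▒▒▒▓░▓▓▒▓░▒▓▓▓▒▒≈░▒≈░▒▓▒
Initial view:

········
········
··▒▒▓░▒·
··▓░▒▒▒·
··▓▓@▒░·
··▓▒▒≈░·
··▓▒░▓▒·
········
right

········
········
·▒▒▓░▒▒·
·▓░▒▒▒▒·
·▓▓▓@░▓·
·▓▒▒≈░≈·
·▓▒░▓▒▒·
········

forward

········
········
··▒▒░▓▒·
·▒▒▓░▒▒·
·▓░▒@▒▒·
·▓▓▓▒░▓·
·▓▒▒≈░≈·
·▓▒░▓▒▒·

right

········
········
·▒▒░▓▒▒·
▒▒▓░▒▒≈·
▓░▒▒@▒▒·
▓▓▓▒░▓▒·
▓▒▒≈░≈█·
▓▒░▓▒▒··

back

········
·▒▒░▓▒▒·
▒▒▓░▒▒≈·
▓░▒▒▒▒▒·
▓▓▓▒@▓▒·
▓▒▒≈░≈█·
▓▒░▓▒▒▒·
········

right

········
▒▒░▓▒▒··
▒▓░▒▒≈▓·
░▒▒▒▒▒▒·
▓▓▒░@▒▒·
▒▒≈░≈█░·
▒░▓▒▒▒░·
········

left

········
·▒▒░▓▒▒·
▒▒▓░▒▒≈▓
▓░▒▒▒▒▒▒
▓▓▓▒@▓▒▒
▓▒▒≈░≈█░
▓▒░▓▒▒▒░
········

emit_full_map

·▒▒░▓▒▒·
▒▒▓░▒▒≈▓
▓░▒▒▒▒▒▒
▓▓▓▒@▓▒▒
▓▒▒≈░≈█░
▓▒░▓▒▒▒░

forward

········
········
·▒▒░▓▒▒·
▒▒▓░▒▒≈▓
▓░▒▒@▒▒▒
▓▓▓▒░▓▒▒
▓▒▒≈░≈█░
▓▒░▓▒▒▒░

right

········
········
▒▒░▓▒▒█·
▒▓░▒▒≈▓·
░▒▒▒@▒▒·
▓▓▒░▓▒▒·
▒▒≈░≈█░·
▒░▓▒▒▒░·

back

········
▒▒░▓▒▒█·
▒▓░▒▒≈▓·
░▒▒▒▒▒▒·
▓▓▒░@▒▒·
▒▒≈░≈█░·
▒░▓▒▒▒░·
········

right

·······█
▒░▓▒▒█·█
▓░▒▒≈▓▓█
▒▒▒▒▒▒░█
▓▒░▓@▒░█
▒≈░≈█░▒█
░▓▒▒▒░▒█
·······█

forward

·······█
·······█
▒░▓▒▒█≈█
▓░▒▒≈▓▓█
▒▒▒▒@▒░█
▓▒░▓▒▒░█
▒≈░≈█░▒█
░▓▒▒▒░▒█

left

········
········
▒▒░▓▒▒█≈
▒▓░▒▒≈▓▓
░▒▒▒@▒▒░
▓▓▒░▓▒▒░
▒▒≈░≈█░▒
▒░▓▒▒▒░▒

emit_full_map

·▒▒░▓▒▒█≈
▒▒▓░▒▒≈▓▓
▓░▒▒▒@▒▒░
▓▓▓▒░▓▒▒░
▓▒▒≈░≈█░▒
▓▒░▓▒▒▒░▒

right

·······█
·······█
▒░▓▒▒█≈█
▓░▒▒≈▓▓█
▒▒▒▒@▒░█
▓▒░▓▒▒░█
▒≈░≈█░▒█
░▓▒▒▒░▒█

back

·······█
▒░▓▒▒█≈█
▓░▒▒≈▓▓█
▒▒▒▒▒▒░█
▓▒░▓@▒░█
▒≈░≈█░▒█
░▓▒▒▒░▒█
·······█

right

······██
░▓▒▒█≈██
░▒▒≈▓▓██
▒▒▒▒▒░██
▒░▓▒@░██
≈░≈█░▒██
▓▒▒▒░▒██
······██

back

░▓▒▒█≈██
░▒▒≈▓▓██
▒▒▒▒▒░██
▒░▓▒▒░██
≈░≈█@▒██
▓▒▒▒░▒██
··█▒▒▒██
······██

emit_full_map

·▒▒░▓▒▒█≈
▒▒▓░▒▒≈▓▓
▓░▒▒▒▒▒▒░
▓▓▓▒░▓▒▒░
▓▒▒≈░≈█@▒
▓▒░▓▒▒▒░▒
·····█▒▒▒

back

░▒▒≈▓▓██
▒▒▒▒▒░██
▒░▓▒▒░██
≈░≈█░▒██
▓▒▒▒@▒██
··█▒▒▒██
··▒▒▒███
······██

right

▒▒≈▓▓███
▒▒▒▒░███
░▓▒▒░███
░≈█░▒███
▒▒▒░@███
·█▒▒▒███
·▒▒▒████
·····███

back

▒▒▒▒░███
░▓▒▒░███
░≈█░▒███
▒▒▒░▒███
·█▒▒@███
·▒▒▒████
··≈▒▒███
·····███

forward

▒▒≈▓▓███
▒▒▒▒░███
░▓▒▒░███
░≈█░▒███
▒▒▒░@███
·█▒▒▒███
·▒▒▒████
··≈▒▒███

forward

▓▒▒█≈███
▒▒≈▓▓███
▒▒▒▒░███
░▓▒▒░███
░≈█░@███
▒▒▒░▒███
·█▒▒▒███
·▒▒▒████

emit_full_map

·▒▒░▓▒▒█≈
▒▒▓░▒▒≈▓▓
▓░▒▒▒▒▒▒░
▓▓▓▒░▓▒▒░
▓▒▒≈░≈█░@
▓▒░▓▒▒▒░▒
·····█▒▒▒
·····▒▒▒█
······≈▒▒

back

▒▒≈▓▓███
▒▒▒▒░███
░▓▒▒░███
░≈█░▒███
▒▒▒░@███
·█▒▒▒███
·▒▒▒████
··≈▒▒███

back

▒▒▒▒░███
░▓▒▒░███
░≈█░▒███
▒▒▒░▒███
·█▒▒@███
·▒▒▒████
··≈▒▒███
·····███

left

▒▒▒▒▒░██
▒░▓▒▒░██
≈░≈█░▒██
▓▒▒▒░▒██
··█▒@▒██
··▒▒▒███
··▒≈▒▒██
······██

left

▒▒▒▒▒▒░█
▓▒░▓▒▒░█
▒≈░≈█░▒█
░▓▒▒▒░▒█
··▒█@▒▒█
··▓▒▒▒██
··▓▒≈▒▒█
·······█

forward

▓░▒▒≈▓▓█
▒▒▒▒▒▒░█
▓▒░▓▒▒░█
▒≈░≈█░▒█
░▓▒▒@░▒█
··▒█▒▒▒█
··▓▒▒▒██
··▓▒≈▒▒█

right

░▒▒≈▓▓██
▒▒▒▒▒░██
▒░▓▒▒░██
≈░≈█░▒██
▓▒▒▒@▒██
·▒█▒▒▒██
·▓▒▒▒███
·▓▒≈▒▒██

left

▓░▒▒≈▓▓█
▒▒▒▒▒▒░█
▓▒░▓▒▒░█
▒≈░≈█░▒█
░▓▒▒@░▒█
··▒█▒▒▒█
··▓▒▒▒██
··▓▒≈▒▒█

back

▒▒▒▒▒▒░█
▓▒░▓▒▒░█
▒≈░≈█░▒█
░▓▒▒▒░▒█
··▒█@▒▒█
··▓▒▒▒██
··▓▒≈▒▒█
·······█

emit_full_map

·▒▒░▓▒▒█≈
▒▒▓░▒▒≈▓▓
▓░▒▒▒▒▒▒░
▓▓▓▒░▓▒▒░
▓▒▒≈░≈█░▒
▓▒░▓▒▒▒░▒
····▒█@▒▒
····▓▒▒▒█
····▓▒≈▒▒


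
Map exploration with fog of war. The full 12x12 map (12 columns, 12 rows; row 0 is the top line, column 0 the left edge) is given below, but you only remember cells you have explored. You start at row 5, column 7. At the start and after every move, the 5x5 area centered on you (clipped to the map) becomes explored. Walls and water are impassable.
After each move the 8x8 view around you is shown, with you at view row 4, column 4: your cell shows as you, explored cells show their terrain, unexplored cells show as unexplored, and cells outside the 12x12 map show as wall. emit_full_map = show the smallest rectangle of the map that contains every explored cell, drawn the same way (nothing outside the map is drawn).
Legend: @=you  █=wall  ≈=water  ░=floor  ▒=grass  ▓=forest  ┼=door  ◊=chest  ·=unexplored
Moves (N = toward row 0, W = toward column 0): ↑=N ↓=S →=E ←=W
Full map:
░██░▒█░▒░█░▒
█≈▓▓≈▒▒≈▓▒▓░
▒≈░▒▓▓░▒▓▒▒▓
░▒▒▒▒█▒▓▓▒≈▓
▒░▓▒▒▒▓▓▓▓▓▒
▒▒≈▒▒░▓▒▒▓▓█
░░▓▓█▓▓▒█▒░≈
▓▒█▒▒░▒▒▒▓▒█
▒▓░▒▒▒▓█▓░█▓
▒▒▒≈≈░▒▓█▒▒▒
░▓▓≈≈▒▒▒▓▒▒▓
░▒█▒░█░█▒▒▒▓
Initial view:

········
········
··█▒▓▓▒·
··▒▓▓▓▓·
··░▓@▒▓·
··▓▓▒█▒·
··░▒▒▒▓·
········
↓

········
··█▒▓▓▒·
··▒▓▓▓▓·
··░▓▒▒▓·
··▓▓@█▒·
··░▒▒▒▓·
··▒▓█▓░·
········

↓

··█▒▓▓▒·
··▒▓▓▓▓·
··░▓▒▒▓·
··▓▓▒█▒·
··░▒@▒▓·
··▒▓█▓░·
··░▒▓█▒·
········

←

···█▒▓▓▒
···▒▓▓▓▓
··▒░▓▒▒▓
··█▓▓▒█▒
··▒░@▒▒▓
··▒▒▓█▓░
··≈░▒▓█▒
········

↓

···▒▓▓▓▓
··▒░▓▒▒▓
··█▓▓▒█▒
··▒░▒▒▒▓
··▒▒@█▓░
··≈░▒▓█▒
··≈▒▒▒▓·
········

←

····▒▓▓▓
···▒░▓▒▒
··▓█▓▓▒█
··▒▒░▒▒▒
··▒▒@▓█▓
··≈≈░▒▓█
··≈≈▒▒▒▓
········

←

·····▒▓▓
····▒░▓▒
··▓▓█▓▓▒
··█▒▒░▒▒
··░▒@▒▓█
··▒≈≈░▒▓
··▓≈≈▒▒▒
········

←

█·····▒▓
█····▒░▓
█·░▓▓█▓▓
█·▒█▒▒░▒
█·▓░@▒▒▓
█·▒▒≈≈░▒
█·▓▓≈≈▒▒
█·······

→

·····▒▓▓
····▒░▓▒
·░▓▓█▓▓▒
·▒█▒▒░▒▒
·▓░▒@▒▓█
·▒▒≈≈░▒▓
·▓▓≈≈▒▒▒
········

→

····▒▓▓▓
···▒░▓▒▒
░▓▓█▓▓▒█
▒█▒▒░▒▒▒
▓░▒▒@▓█▓
▒▒≈≈░▒▓█
▓▓≈≈▒▒▒▓
········

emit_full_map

····█▒▓▓▒
····▒▓▓▓▓
···▒░▓▒▒▓
░▓▓█▓▓▒█▒
▒█▒▒░▒▒▒▓
▓░▒▒@▓█▓░
▒▒≈≈░▒▓█▒
▓▓≈≈▒▒▒▓·

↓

···▒░▓▒▒
░▓▓█▓▓▒█
▒█▒▒░▒▒▒
▓░▒▒▒▓█▓
▒▒≈≈@▒▓█
▓▓≈≈▒▒▒▓
··▒░█░█·
████████

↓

░▓▓█▓▓▒█
▒█▒▒░▒▒▒
▓░▒▒▒▓█▓
▒▒≈≈░▒▓█
▓▓≈≈@▒▒▓
··▒░█░█·
████████
████████

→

▓▓█▓▓▒█▒
█▒▒░▒▒▒▓
░▒▒▒▓█▓░
▒≈≈░▒▓█▒
▓≈≈▒@▒▓·
·▒░█░█▒·
████████
████████

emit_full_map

····█▒▓▓▒
····▒▓▓▓▓
···▒░▓▒▒▓
░▓▓█▓▓▒█▒
▒█▒▒░▒▒▒▓
▓░▒▒▒▓█▓░
▒▒≈≈░▒▓█▒
▓▓≈≈▒@▒▓·
··▒░█░█▒·


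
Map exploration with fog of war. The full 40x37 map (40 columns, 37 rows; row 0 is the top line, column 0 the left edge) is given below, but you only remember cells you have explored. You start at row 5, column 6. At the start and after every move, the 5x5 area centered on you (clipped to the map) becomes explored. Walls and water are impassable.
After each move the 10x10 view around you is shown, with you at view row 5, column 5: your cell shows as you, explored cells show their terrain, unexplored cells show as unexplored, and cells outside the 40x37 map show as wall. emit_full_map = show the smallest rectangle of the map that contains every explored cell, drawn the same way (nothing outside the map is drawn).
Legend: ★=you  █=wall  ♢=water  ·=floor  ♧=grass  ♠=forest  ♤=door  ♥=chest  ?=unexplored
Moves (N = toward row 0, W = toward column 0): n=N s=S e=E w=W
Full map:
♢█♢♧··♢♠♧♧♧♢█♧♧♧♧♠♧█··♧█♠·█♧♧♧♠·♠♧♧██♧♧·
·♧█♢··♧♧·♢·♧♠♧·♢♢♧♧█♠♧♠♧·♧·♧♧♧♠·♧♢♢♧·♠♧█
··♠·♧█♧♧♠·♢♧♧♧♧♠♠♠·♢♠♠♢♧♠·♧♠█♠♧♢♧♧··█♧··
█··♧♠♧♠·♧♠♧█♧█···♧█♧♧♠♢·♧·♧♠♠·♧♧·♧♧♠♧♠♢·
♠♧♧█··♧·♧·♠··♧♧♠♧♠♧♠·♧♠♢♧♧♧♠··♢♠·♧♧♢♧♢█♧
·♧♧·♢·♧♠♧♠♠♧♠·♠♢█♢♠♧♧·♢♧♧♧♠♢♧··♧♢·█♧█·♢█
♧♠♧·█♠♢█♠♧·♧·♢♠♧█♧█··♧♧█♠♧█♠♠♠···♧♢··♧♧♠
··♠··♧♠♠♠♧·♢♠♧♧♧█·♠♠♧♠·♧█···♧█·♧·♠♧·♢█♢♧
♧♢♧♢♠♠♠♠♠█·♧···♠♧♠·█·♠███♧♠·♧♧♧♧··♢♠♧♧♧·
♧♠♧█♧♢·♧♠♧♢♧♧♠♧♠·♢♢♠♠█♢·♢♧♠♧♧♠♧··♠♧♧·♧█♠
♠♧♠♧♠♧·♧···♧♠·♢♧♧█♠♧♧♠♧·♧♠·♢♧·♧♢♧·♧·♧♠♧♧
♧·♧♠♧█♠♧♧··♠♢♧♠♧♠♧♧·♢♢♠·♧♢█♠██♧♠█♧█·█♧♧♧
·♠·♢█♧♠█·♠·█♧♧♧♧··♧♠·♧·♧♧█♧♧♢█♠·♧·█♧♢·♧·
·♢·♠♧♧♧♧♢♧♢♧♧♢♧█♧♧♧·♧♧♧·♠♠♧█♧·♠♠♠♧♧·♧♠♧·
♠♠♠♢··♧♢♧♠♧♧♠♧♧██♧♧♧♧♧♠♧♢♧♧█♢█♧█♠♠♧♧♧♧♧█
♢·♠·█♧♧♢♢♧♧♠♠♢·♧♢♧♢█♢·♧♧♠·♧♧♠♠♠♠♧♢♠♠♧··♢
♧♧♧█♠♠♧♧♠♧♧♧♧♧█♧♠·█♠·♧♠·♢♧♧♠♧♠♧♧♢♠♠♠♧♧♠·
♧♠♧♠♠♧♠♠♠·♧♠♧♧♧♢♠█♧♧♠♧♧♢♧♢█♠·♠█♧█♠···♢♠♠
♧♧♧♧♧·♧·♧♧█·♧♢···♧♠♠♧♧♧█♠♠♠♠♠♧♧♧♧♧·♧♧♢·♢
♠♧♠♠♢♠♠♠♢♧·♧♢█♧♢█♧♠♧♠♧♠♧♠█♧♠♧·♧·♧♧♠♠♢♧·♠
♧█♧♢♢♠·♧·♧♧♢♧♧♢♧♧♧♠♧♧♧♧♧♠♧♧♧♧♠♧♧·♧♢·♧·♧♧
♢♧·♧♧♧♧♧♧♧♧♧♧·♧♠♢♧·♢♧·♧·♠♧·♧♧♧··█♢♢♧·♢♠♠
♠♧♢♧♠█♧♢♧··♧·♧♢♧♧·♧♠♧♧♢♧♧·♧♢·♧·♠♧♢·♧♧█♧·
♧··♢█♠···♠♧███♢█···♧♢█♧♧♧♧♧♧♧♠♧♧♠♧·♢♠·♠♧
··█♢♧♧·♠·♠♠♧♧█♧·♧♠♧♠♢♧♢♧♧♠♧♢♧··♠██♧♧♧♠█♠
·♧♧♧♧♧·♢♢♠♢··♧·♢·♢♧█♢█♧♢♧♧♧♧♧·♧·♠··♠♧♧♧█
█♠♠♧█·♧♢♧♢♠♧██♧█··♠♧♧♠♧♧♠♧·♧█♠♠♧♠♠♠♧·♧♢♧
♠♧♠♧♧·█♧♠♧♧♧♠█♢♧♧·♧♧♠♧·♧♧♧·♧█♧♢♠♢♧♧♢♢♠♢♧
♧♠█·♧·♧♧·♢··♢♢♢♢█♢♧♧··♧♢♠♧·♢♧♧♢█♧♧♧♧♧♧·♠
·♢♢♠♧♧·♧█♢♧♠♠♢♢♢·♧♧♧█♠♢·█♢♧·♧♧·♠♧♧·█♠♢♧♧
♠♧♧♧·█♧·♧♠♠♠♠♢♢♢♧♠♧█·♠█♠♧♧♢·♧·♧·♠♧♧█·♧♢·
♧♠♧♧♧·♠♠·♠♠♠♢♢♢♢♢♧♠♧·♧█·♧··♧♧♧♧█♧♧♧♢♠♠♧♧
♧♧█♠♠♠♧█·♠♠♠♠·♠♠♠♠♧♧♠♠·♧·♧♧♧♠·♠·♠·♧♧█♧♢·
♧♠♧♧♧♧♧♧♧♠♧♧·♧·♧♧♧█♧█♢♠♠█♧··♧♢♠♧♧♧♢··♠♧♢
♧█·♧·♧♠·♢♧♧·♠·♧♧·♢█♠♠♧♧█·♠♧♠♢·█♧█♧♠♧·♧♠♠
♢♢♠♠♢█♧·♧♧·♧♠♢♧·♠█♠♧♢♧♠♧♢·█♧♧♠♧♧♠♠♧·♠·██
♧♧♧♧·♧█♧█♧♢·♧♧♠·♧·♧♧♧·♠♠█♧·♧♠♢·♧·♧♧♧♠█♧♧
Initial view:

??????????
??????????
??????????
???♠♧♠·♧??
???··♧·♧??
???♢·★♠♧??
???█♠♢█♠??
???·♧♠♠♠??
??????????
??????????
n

██████████
??????????
??????????
???♧█♧♧♠??
???♠♧♠·♧??
???··★·♧??
???♢·♧♠♧??
???█♠♢█♠??
???·♧♠♠♠??
??????????

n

██████████
██████████
??????????
???··♧♧·??
???♧█♧♧♠??
???♠♧★·♧??
???··♧·♧??
???♢·♧♠♧??
???█♠♢█♠??
???·♧♠♠♠??

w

██████████
██████████
??????????
???♢··♧♧·?
???·♧█♧♧♠?
???♧♠★♠·♧?
???█··♧·♧?
???·♢·♧♠♧?
????█♠♢█♠?
????·♧♠♠♠?

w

██████████
██████████
█?????????
█??█♢··♧♧·
█??♠·♧█♧♧♠
█??·♧★♧♠·♧
█??♧█··♧·♧
█??♧·♢·♧♠♧
█????█♠♢█♠
█????·♧♠♠♠

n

██████████
██████████
██████████
█??♢♧··♢??
█??█♢··♧♧·
█??♠·★█♧♧♠
█??·♧♠♧♠·♧
█??♧█··♧·♧
█??♧·♢·♧♠♧
█????█♠♢█♠

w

██████████
██████████
██████████
██?█♢♧··♢?
██?♧█♢··♧♧
██?·♠★♧█♧♧
██?··♧♠♧♠·
██?♧♧█··♧·
██??♧·♢·♧♠
██????█♠♢█

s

██████████
██████████
██?█♢♧··♢?
██?♧█♢··♧♧
██?·♠·♧█♧♧
██?··★♠♧♠·
██?♧♧█··♧·
██?♧♧·♢·♧♠
██????█♠♢█
██????·♧♠♠

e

██████████
██████████
█?█♢♧··♢??
█?♧█♢··♧♧·
█?·♠·♧█♧♧♠
█?··♧★♧♠·♧
█?♧♧█··♧·♧
█?♧♧·♢·♧♠♧
█????█♠♢█♠
█????·♧♠♠♠

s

██████████
█?█♢♧··♢??
█?♧█♢··♧♧·
█?·♠·♧█♧♧♠
█?··♧♠♧♠·♧
█?♧♧█★·♧·♧
█?♧♧·♢·♧♠♧
█??♧·█♠♢█♠
█????·♧♠♠♠
█?????????

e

██████████
?█♢♧··♢???
?♧█♢··♧♧·?
?·♠·♧█♧♧♠?
?··♧♠♧♠·♧?
?♧♧█·★♧·♧?
?♧♧·♢·♧♠♧?
??♧·█♠♢█♠?
????·♧♠♠♠?
??????????

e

██████████
█♢♧··♢????
♧█♢··♧♧·??
·♠·♧█♧♧♠??
··♧♠♧♠·♧??
♧♧█··★·♧??
♧♧·♢·♧♠♧??
?♧·█♠♢█♠??
???·♧♠♠♠??
??????????

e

██████████
♢♧··♢?????
█♢··♧♧·???
♠·♧█♧♧♠·??
·♧♠♧♠·♧♠??
♧█··♧★♧·??
♧·♢·♧♠♧♠??
♧·█♠♢█♠♧??
??·♧♠♠♠???
??????????

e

██████████
♧··♢??????
♢··♧♧·????
·♧█♧♧♠·♢??
♧♠♧♠·♧♠♧??
█··♧·★·♠??
·♢·♧♠♧♠♠??
·█♠♢█♠♧·??
?·♧♠♠♠????
??????????

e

██████████
··♢???????
··♧♧·?????
♧█♧♧♠·♢♧??
♠♧♠·♧♠♧█??
··♧·♧★♠·??
♢·♧♠♧♠♠♧??
█♠♢█♠♧·♧??
·♧♠♠♠?????
??????????

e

██████████
·♢????????
·♧♧·??????
█♧♧♠·♢♧♧??
♧♠·♧♠♧█♧??
·♧·♧·★··??
·♧♠♧♠♠♧♠??
♠♢█♠♧·♧·??
♧♠♠♠??????
??????????

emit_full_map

█♢♧··♢??????
♧█♢··♧♧·????
·♠·♧█♧♧♠·♢♧♧
··♧♠♧♠·♧♠♧█♧
♧♧█··♧·♧·★··
♧♧·♢·♧♠♧♠♠♧♠
?♧·█♠♢█♠♧·♧·
???·♧♠♠♠????

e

██████████
♢?????????
♧♧·???????
♧♧♠·♢♧♧♧??
♠·♧♠♧█♧█??
♧·♧·♠★·♧??
♧♠♧♠♠♧♠·??
♢█♠♧·♧·♢??
♠♠♠???????
??????????

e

██████████
??????????
♧·????????
♧♠·♢♧♧♧♧??
·♧♠♧█♧█·??
·♧·♠·★♧♧??
♠♧♠♠♧♠·♠??
█♠♧·♧·♢♠??
♠♠????????
??????????

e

██████████
??????????
·?????????
♠·♢♧♧♧♧♠??
♧♠♧█♧█··??
♧·♠··★♧♠??
♧♠♠♧♠·♠♢??
♠♧·♧·♢♠♧??
♠?????????
??????????

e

██████████
??????????
??????????
·♢♧♧♧♧♠♠??
♠♧█♧█···??
·♠··♧★♠♧??
♠♠♧♠·♠♢█??
♧·♧·♢♠♧█??
??????????
??????????

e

██████████
??????????
??????????
♢♧♧♧♧♠♠♠??
♧█♧█···♧??
♠··♧♧★♧♠??
♠♧♠·♠♢█♢??
·♧·♢♠♧█♧??
??????????
??????????

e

██████████
??????????
??????????
♧♧♧♧♠♠♠·??
█♧█···♧█??
··♧♧♠★♠♧??
♧♠·♠♢█♢♠??
♧·♢♠♧█♧█??
??????????
??????????

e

██████████
??????????
??????????
♧♧♧♠♠♠·♢??
♧█···♧█♧??
·♧♧♠♧★♧♠??
♠·♠♢█♢♠♧??
·♢♠♧█♧█·??
??????????
??????????

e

██████████
??????????
??????????
♧♧♠♠♠·♢♠??
█···♧█♧♧??
♧♧♠♧♠★♠·??
·♠♢█♢♠♧♧??
♢♠♧█♧█··??
??????????
??????????

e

██████████
??????????
??????????
♧♠♠♠·♢♠♠??
···♧█♧♧♠??
♧♠♧♠♧★·♧??
♠♢█♢♠♧♧·??
♠♧█♧█··♧??
??????????
??????????

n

██████████
██████████
??????????
???♧♧█♠♧??
♧♠♠♠·♢♠♠??
···♧█★♧♠??
♧♠♧♠♧♠·♧??
♠♢█♢♠♧♧·??
♠♧█♧█··♧??
??????????

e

██████████
██████████
??????????
??♧♧█♠♧♠??
♠♠♠·♢♠♠♢??
··♧█♧★♠♢??
♠♧♠♧♠·♧♠??
♢█♢♠♧♧·♢??
♧█♧█··♧???
??????????

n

██████████
██████████
██████████
???♧█··♧??
??♧♧█♠♧♠??
♠♠♠·♢★♠♢??
··♧█♧♧♠♢??
♠♧♠♧♠·♧♠??
♢█♢♠♧♧·♢??
♧█♧█··♧???

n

██████████
██████████
██████████
██████████
???♧█··♧??
??♧♧█★♧♠??
♠♠♠·♢♠♠♢??
··♧█♧♧♠♢??
♠♧♠♧♠·♧♠??
♢█♢♠♧♧·♢??

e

██████████
██████████
██████████
██████████
??♧█··♧█??
?♧♧█♠★♠♧??
♠♠·♢♠♠♢♧??
·♧█♧♧♠♢·??
♧♠♧♠·♧♠???
█♢♠♧♧·♢???

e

██████████
██████████
██████████
██████████
?♧█··♧█♠??
♧♧█♠♧★♧·??
♠·♢♠♠♢♧♠??
♧█♧♧♠♢·♧??
♠♧♠·♧♠????
♢♠♧♧·♢????

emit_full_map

█♢♧··♢???????????♧█··♧█♠
♧█♢··♧♧·????????♧♧█♠♧★♧·
·♠·♧█♧♧♠·♢♧♧♧♧♠♠♠·♢♠♠♢♧♠
··♧♠♧♠·♧♠♧█♧█···♧█♧♧♠♢·♧
♧♧█··♧·♧·♠··♧♧♠♧♠♧♠·♧♠??
♧♧·♢·♧♠♧♠♠♧♠·♠♢█♢♠♧♧·♢??
?♧·█♠♢█♠♧·♧·♢♠♧█♧█··♧???
???·♧♠♠♠????????????????


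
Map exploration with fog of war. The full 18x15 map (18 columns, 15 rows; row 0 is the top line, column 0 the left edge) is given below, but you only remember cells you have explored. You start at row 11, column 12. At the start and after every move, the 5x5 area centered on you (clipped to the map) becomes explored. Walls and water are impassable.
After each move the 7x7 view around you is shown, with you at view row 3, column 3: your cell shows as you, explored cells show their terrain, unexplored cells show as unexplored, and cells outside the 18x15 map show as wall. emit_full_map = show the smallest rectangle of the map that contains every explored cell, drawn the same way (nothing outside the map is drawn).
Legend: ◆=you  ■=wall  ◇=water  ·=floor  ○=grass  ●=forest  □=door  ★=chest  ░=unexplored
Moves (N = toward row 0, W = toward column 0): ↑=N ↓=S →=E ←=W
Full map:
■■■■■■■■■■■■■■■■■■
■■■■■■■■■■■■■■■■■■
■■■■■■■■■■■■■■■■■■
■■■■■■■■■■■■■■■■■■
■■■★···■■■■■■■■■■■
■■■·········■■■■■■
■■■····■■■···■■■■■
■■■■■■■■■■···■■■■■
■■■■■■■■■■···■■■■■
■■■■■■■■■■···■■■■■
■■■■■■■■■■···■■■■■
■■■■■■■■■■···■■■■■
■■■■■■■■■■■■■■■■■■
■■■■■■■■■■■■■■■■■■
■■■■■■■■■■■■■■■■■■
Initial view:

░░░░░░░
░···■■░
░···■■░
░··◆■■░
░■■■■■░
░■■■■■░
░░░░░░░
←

░░░░░░░
░■···■■
░■···■■
░■·◆·■■
░■■■■■■
░■■■■■■
░░░░░░░

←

░░░░░░░
░■■···■
░■■···■
░■■◆··■
░■■■■■■
░■■■■■■
░░░░░░░

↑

░░░░░░░
░■■···░
░■■···■
░■■◆··■
░■■···■
░■■■■■■
░■■■■■■

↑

░░░░░░░
░■■···░
░■■···░
░■■◆··■
░■■···■
░■■···■
░■■■■■■

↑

░░░░░░░
░■■···░
░■■···░
░■■◆··░
░■■···■
░■■···■
░■■···■

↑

░░░░░░░
░····■░
░■■···░
░■■◆··░
░■■···░
░■■···■
░■■···■

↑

░░░░░░░
░■■■■■░
░····■░
░■■◆··░
░■■···░
░■■···░
░■■···■

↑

░░░░░░░
░■■■■■░
░■■■■■░
░··◆·■░
░■■···░
░■■···░
░■■···░

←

░░░░░░░
░■■■■■■
░■■■■■■
░··◆··■
░■■■···
░■■■···
░░■■···

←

░░░░░░░
░■■■■■■
░·■■■■■
░··◆···
░·■■■··
░■■■■··
░░░■■··

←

░░░░░░░
░■■■■■■
░··■■■■
░··◆···
░··■■■·
░■■■■■·
░░░░■■·

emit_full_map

■■■■■■■■░░
··■■■■■■░░
··◆····■░░
··■■■···░░
■■■■■···░░
░░░■■···░░
░░░■■···■■
░░░■■···■■
░░░■■···■■
░░░■■■■■■■
░░░■■■■■■■

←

░░░░░░░
░■■■■■■
░···■■■
░··◆···
░···■■■
░■■■■■■
░░░░░■■

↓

░■■■■■■
░···■■■
░······
░··◆■■■
░■■■■■■
░■■■■■■
░░░░░■■

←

░░■■■■■
░★···■■
░······
░··◆·■■
░■■■■■■
░■■■■■■
░░░░░░■

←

░░░■■■■
░■★···■
░■·····
░■·◆··■
░■■■■■■
░■■■■■■
░░░░░░░

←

░░░░■■■
░■■★···
░■■····
░■■◆···
░■■■■■■
░■■■■■■
░░░░░░░

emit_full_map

░░░■■■■■■■■■░░
■■★···■■■■■■░░
■■·········■░░
■■◆···■■■···░░
■■■■■■■■■···░░
■■■■■■■■■···░░
░░░░░░░■■···■■
░░░░░░░■■···■■
░░░░░░░■■···■■
░░░░░░░■■■■■■■
░░░░░░░■■■■■■■

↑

░░░░░░░
░■■■■■■
░■■★···
░■■◆···
░■■····
░■■■■■■
░■■■■■■

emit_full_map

■■■■■■■■■■■■░░
■■★···■■■■■■░░
■■◆········■░░
■■····■■■···░░
■■■■■■■■■···░░
■■■■■■■■■···░░
░░░░░░░■■···■■
░░░░░░░■■···■■
░░░░░░░■■···■■
░░░░░░░■■■■■■■
░░░░░░░■■■■■■■


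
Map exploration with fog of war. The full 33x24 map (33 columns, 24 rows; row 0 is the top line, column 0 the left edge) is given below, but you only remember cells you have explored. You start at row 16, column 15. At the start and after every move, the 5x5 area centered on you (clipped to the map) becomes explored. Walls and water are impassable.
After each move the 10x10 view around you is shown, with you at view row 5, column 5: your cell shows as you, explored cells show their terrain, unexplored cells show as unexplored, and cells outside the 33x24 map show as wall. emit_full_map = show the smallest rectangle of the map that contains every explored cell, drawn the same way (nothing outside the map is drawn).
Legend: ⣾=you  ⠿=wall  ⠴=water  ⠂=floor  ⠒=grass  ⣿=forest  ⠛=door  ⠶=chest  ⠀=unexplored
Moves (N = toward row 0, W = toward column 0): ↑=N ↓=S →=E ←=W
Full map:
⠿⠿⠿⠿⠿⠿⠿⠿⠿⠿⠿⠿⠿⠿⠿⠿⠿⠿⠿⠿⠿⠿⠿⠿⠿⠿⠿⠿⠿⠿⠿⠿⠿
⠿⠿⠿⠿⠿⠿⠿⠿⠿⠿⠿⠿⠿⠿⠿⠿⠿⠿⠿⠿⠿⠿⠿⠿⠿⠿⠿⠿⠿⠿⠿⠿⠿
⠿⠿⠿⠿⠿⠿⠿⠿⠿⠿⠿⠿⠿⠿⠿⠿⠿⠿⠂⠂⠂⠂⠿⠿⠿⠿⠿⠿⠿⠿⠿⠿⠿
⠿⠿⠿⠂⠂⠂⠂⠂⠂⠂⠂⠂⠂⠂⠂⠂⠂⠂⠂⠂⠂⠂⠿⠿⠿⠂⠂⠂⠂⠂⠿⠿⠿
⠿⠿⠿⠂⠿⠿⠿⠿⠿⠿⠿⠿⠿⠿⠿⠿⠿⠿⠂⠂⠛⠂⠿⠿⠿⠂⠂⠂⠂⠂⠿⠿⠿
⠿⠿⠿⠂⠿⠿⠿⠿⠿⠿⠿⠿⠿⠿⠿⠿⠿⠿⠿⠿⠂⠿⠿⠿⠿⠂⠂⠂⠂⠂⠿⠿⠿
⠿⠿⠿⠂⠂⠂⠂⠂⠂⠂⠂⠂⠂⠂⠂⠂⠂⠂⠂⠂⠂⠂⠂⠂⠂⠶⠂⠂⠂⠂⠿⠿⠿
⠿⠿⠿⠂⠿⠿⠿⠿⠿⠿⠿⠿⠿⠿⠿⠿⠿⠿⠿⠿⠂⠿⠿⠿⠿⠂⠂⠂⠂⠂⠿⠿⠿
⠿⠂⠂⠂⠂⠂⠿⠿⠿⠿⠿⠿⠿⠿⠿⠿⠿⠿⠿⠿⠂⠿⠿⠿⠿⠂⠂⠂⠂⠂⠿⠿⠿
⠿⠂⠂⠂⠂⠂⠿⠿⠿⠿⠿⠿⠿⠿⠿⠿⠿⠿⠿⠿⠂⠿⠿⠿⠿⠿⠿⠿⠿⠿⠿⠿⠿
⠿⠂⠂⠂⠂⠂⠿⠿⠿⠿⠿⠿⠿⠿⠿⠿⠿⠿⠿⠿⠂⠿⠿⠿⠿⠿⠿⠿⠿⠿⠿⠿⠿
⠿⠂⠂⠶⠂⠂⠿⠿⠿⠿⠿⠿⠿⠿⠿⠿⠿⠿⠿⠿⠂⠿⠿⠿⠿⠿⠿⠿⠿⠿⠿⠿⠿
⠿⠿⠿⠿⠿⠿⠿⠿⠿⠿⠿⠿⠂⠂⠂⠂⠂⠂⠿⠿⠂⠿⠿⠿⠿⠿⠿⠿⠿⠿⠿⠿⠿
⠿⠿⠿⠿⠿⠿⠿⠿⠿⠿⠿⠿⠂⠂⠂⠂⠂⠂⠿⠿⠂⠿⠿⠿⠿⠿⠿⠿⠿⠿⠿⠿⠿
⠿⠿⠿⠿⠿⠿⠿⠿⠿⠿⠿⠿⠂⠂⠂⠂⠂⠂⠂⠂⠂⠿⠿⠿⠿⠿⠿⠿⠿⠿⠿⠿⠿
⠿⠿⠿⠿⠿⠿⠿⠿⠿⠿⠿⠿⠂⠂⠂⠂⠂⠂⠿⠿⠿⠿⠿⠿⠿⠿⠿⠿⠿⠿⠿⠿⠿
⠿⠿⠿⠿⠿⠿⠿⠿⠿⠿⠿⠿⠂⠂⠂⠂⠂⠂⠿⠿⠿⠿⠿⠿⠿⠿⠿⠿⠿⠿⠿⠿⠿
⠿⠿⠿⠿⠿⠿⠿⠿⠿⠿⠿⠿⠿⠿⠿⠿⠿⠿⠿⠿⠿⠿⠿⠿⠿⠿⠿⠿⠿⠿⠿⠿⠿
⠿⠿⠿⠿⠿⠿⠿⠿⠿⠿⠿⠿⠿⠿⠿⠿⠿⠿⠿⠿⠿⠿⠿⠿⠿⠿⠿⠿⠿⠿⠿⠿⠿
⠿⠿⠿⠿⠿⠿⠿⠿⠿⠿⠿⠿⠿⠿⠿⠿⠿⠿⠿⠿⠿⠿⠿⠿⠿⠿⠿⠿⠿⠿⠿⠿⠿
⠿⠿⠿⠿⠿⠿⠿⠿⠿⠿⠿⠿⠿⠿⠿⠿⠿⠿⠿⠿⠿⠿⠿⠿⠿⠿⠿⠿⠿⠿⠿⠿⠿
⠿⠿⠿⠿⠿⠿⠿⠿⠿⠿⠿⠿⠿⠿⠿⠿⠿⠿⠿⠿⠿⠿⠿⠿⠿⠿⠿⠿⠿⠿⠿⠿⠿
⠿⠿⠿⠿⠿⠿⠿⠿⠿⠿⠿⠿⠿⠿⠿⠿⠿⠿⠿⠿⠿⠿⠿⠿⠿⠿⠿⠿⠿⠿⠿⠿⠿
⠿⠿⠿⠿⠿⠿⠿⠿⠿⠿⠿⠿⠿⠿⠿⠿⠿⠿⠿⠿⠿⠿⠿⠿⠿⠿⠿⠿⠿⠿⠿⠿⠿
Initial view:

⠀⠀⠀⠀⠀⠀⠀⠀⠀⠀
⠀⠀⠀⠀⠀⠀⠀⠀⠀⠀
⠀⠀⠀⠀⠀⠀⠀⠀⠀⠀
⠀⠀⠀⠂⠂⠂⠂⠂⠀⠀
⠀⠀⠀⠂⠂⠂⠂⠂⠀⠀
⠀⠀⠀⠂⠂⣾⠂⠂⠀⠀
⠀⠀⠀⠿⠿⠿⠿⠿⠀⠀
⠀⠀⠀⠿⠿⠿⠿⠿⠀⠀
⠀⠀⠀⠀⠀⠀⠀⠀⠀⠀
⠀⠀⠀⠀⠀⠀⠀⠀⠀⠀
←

⠀⠀⠀⠀⠀⠀⠀⠀⠀⠀
⠀⠀⠀⠀⠀⠀⠀⠀⠀⠀
⠀⠀⠀⠀⠀⠀⠀⠀⠀⠀
⠀⠀⠀⠂⠂⠂⠂⠂⠂⠀
⠀⠀⠀⠂⠂⠂⠂⠂⠂⠀
⠀⠀⠀⠂⠂⣾⠂⠂⠂⠀
⠀⠀⠀⠿⠿⠿⠿⠿⠿⠀
⠀⠀⠀⠿⠿⠿⠿⠿⠿⠀
⠀⠀⠀⠀⠀⠀⠀⠀⠀⠀
⠀⠀⠀⠀⠀⠀⠀⠀⠀⠀

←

⠀⠀⠀⠀⠀⠀⠀⠀⠀⠀
⠀⠀⠀⠀⠀⠀⠀⠀⠀⠀
⠀⠀⠀⠀⠀⠀⠀⠀⠀⠀
⠀⠀⠀⠿⠂⠂⠂⠂⠂⠂
⠀⠀⠀⠿⠂⠂⠂⠂⠂⠂
⠀⠀⠀⠿⠂⣾⠂⠂⠂⠂
⠀⠀⠀⠿⠿⠿⠿⠿⠿⠿
⠀⠀⠀⠿⠿⠿⠿⠿⠿⠿
⠀⠀⠀⠀⠀⠀⠀⠀⠀⠀
⠀⠀⠀⠀⠀⠀⠀⠀⠀⠀

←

⠀⠀⠀⠀⠀⠀⠀⠀⠀⠀
⠀⠀⠀⠀⠀⠀⠀⠀⠀⠀
⠀⠀⠀⠀⠀⠀⠀⠀⠀⠀
⠀⠀⠀⠿⠿⠂⠂⠂⠂⠂
⠀⠀⠀⠿⠿⠂⠂⠂⠂⠂
⠀⠀⠀⠿⠿⣾⠂⠂⠂⠂
⠀⠀⠀⠿⠿⠿⠿⠿⠿⠿
⠀⠀⠀⠿⠿⠿⠿⠿⠿⠿
⠀⠀⠀⠀⠀⠀⠀⠀⠀⠀
⠀⠀⠀⠀⠀⠀⠀⠀⠀⠀

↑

⠀⠀⠀⠀⠀⠀⠀⠀⠀⠀
⠀⠀⠀⠀⠀⠀⠀⠀⠀⠀
⠀⠀⠀⠀⠀⠀⠀⠀⠀⠀
⠀⠀⠀⠿⠿⠂⠂⠂⠀⠀
⠀⠀⠀⠿⠿⠂⠂⠂⠂⠂
⠀⠀⠀⠿⠿⣾⠂⠂⠂⠂
⠀⠀⠀⠿⠿⠂⠂⠂⠂⠂
⠀⠀⠀⠿⠿⠿⠿⠿⠿⠿
⠀⠀⠀⠿⠿⠿⠿⠿⠿⠿
⠀⠀⠀⠀⠀⠀⠀⠀⠀⠀

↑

⠀⠀⠀⠀⠀⠀⠀⠀⠀⠀
⠀⠀⠀⠀⠀⠀⠀⠀⠀⠀
⠀⠀⠀⠀⠀⠀⠀⠀⠀⠀
⠀⠀⠀⠿⠿⠂⠂⠂⠀⠀
⠀⠀⠀⠿⠿⠂⠂⠂⠀⠀
⠀⠀⠀⠿⠿⣾⠂⠂⠂⠂
⠀⠀⠀⠿⠿⠂⠂⠂⠂⠂
⠀⠀⠀⠿⠿⠂⠂⠂⠂⠂
⠀⠀⠀⠿⠿⠿⠿⠿⠿⠿
⠀⠀⠀⠿⠿⠿⠿⠿⠿⠿

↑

⠀⠀⠀⠀⠀⠀⠀⠀⠀⠀
⠀⠀⠀⠀⠀⠀⠀⠀⠀⠀
⠀⠀⠀⠀⠀⠀⠀⠀⠀⠀
⠀⠀⠀⠿⠿⠿⠿⠿⠀⠀
⠀⠀⠀⠿⠿⠂⠂⠂⠀⠀
⠀⠀⠀⠿⠿⣾⠂⠂⠀⠀
⠀⠀⠀⠿⠿⠂⠂⠂⠂⠂
⠀⠀⠀⠿⠿⠂⠂⠂⠂⠂
⠀⠀⠀⠿⠿⠂⠂⠂⠂⠂
⠀⠀⠀⠿⠿⠿⠿⠿⠿⠿

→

⠀⠀⠀⠀⠀⠀⠀⠀⠀⠀
⠀⠀⠀⠀⠀⠀⠀⠀⠀⠀
⠀⠀⠀⠀⠀⠀⠀⠀⠀⠀
⠀⠀⠿⠿⠿⠿⠿⠿⠀⠀
⠀⠀⠿⠿⠂⠂⠂⠂⠀⠀
⠀⠀⠿⠿⠂⣾⠂⠂⠀⠀
⠀⠀⠿⠿⠂⠂⠂⠂⠂⠂
⠀⠀⠿⠿⠂⠂⠂⠂⠂⠂
⠀⠀⠿⠿⠂⠂⠂⠂⠂⠂
⠀⠀⠿⠿⠿⠿⠿⠿⠿⠿

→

⠀⠀⠀⠀⠀⠀⠀⠀⠀⠀
⠀⠀⠀⠀⠀⠀⠀⠀⠀⠀
⠀⠀⠀⠀⠀⠀⠀⠀⠀⠀
⠀⠿⠿⠿⠿⠿⠿⠿⠀⠀
⠀⠿⠿⠂⠂⠂⠂⠂⠀⠀
⠀⠿⠿⠂⠂⣾⠂⠂⠀⠀
⠀⠿⠿⠂⠂⠂⠂⠂⠂⠀
⠀⠿⠿⠂⠂⠂⠂⠂⠂⠀
⠀⠿⠿⠂⠂⠂⠂⠂⠂⠀
⠀⠿⠿⠿⠿⠿⠿⠿⠿⠀

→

⠀⠀⠀⠀⠀⠀⠀⠀⠀⠀
⠀⠀⠀⠀⠀⠀⠀⠀⠀⠀
⠀⠀⠀⠀⠀⠀⠀⠀⠀⠀
⠿⠿⠿⠿⠿⠿⠿⠿⠀⠀
⠿⠿⠂⠂⠂⠂⠂⠂⠀⠀
⠿⠿⠂⠂⠂⣾⠂⠂⠀⠀
⠿⠿⠂⠂⠂⠂⠂⠂⠀⠀
⠿⠿⠂⠂⠂⠂⠂⠂⠀⠀
⠿⠿⠂⠂⠂⠂⠂⠂⠀⠀
⠿⠿⠿⠿⠿⠿⠿⠿⠀⠀

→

⠀⠀⠀⠀⠀⠀⠀⠀⠀⠀
⠀⠀⠀⠀⠀⠀⠀⠀⠀⠀
⠀⠀⠀⠀⠀⠀⠀⠀⠀⠀
⠿⠿⠿⠿⠿⠿⠿⠿⠀⠀
⠿⠂⠂⠂⠂⠂⠂⠿⠀⠀
⠿⠂⠂⠂⠂⣾⠂⠿⠀⠀
⠿⠂⠂⠂⠂⠂⠂⠂⠀⠀
⠿⠂⠂⠂⠂⠂⠂⠿⠀⠀
⠿⠂⠂⠂⠂⠂⠂⠀⠀⠀
⠿⠿⠿⠿⠿⠿⠿⠀⠀⠀

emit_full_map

⠿⠿⠿⠿⠿⠿⠿⠿⠿
⠿⠿⠂⠂⠂⠂⠂⠂⠿
⠿⠿⠂⠂⠂⠂⣾⠂⠿
⠿⠿⠂⠂⠂⠂⠂⠂⠂
⠿⠿⠂⠂⠂⠂⠂⠂⠿
⠿⠿⠂⠂⠂⠂⠂⠂⠀
⠿⠿⠿⠿⠿⠿⠿⠿⠀
⠿⠿⠿⠿⠿⠿⠿⠿⠀

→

⠀⠀⠀⠀⠀⠀⠀⠀⠀⠀
⠀⠀⠀⠀⠀⠀⠀⠀⠀⠀
⠀⠀⠀⠀⠀⠀⠀⠀⠀⠀
⠿⠿⠿⠿⠿⠿⠿⠿⠀⠀
⠂⠂⠂⠂⠂⠂⠿⠿⠀⠀
⠂⠂⠂⠂⠂⣾⠿⠿⠀⠀
⠂⠂⠂⠂⠂⠂⠂⠂⠀⠀
⠂⠂⠂⠂⠂⠂⠿⠿⠀⠀
⠂⠂⠂⠂⠂⠂⠀⠀⠀⠀
⠿⠿⠿⠿⠿⠿⠀⠀⠀⠀

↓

⠀⠀⠀⠀⠀⠀⠀⠀⠀⠀
⠀⠀⠀⠀⠀⠀⠀⠀⠀⠀
⠿⠿⠿⠿⠿⠿⠿⠿⠀⠀
⠂⠂⠂⠂⠂⠂⠿⠿⠀⠀
⠂⠂⠂⠂⠂⠂⠿⠿⠀⠀
⠂⠂⠂⠂⠂⣾⠂⠂⠀⠀
⠂⠂⠂⠂⠂⠂⠿⠿⠀⠀
⠂⠂⠂⠂⠂⠂⠿⠿⠀⠀
⠿⠿⠿⠿⠿⠿⠀⠀⠀⠀
⠿⠿⠿⠿⠿⠿⠀⠀⠀⠀

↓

⠀⠀⠀⠀⠀⠀⠀⠀⠀⠀
⠿⠿⠿⠿⠿⠿⠿⠿⠀⠀
⠂⠂⠂⠂⠂⠂⠿⠿⠀⠀
⠂⠂⠂⠂⠂⠂⠿⠿⠀⠀
⠂⠂⠂⠂⠂⠂⠂⠂⠀⠀
⠂⠂⠂⠂⠂⣾⠿⠿⠀⠀
⠂⠂⠂⠂⠂⠂⠿⠿⠀⠀
⠿⠿⠿⠿⠿⠿⠿⠿⠀⠀
⠿⠿⠿⠿⠿⠿⠀⠀⠀⠀
⠀⠀⠀⠀⠀⠀⠀⠀⠀⠀

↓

⠿⠿⠿⠿⠿⠿⠿⠿⠀⠀
⠂⠂⠂⠂⠂⠂⠿⠿⠀⠀
⠂⠂⠂⠂⠂⠂⠿⠿⠀⠀
⠂⠂⠂⠂⠂⠂⠂⠂⠀⠀
⠂⠂⠂⠂⠂⠂⠿⠿⠀⠀
⠂⠂⠂⠂⠂⣾⠿⠿⠀⠀
⠿⠿⠿⠿⠿⠿⠿⠿⠀⠀
⠿⠿⠿⠿⠿⠿⠿⠿⠀⠀
⠀⠀⠀⠀⠀⠀⠀⠀⠀⠀
⠀⠀⠀⠀⠀⠀⠀⠀⠀⠀

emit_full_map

⠿⠿⠿⠿⠿⠿⠿⠿⠿⠿
⠿⠿⠂⠂⠂⠂⠂⠂⠿⠿
⠿⠿⠂⠂⠂⠂⠂⠂⠿⠿
⠿⠿⠂⠂⠂⠂⠂⠂⠂⠂
⠿⠿⠂⠂⠂⠂⠂⠂⠿⠿
⠿⠿⠂⠂⠂⠂⠂⣾⠿⠿
⠿⠿⠿⠿⠿⠿⠿⠿⠿⠿
⠿⠿⠿⠿⠿⠿⠿⠿⠿⠿

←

⠿⠿⠿⠿⠿⠿⠿⠿⠿⠀
⠿⠂⠂⠂⠂⠂⠂⠿⠿⠀
⠿⠂⠂⠂⠂⠂⠂⠿⠿⠀
⠿⠂⠂⠂⠂⠂⠂⠂⠂⠀
⠿⠂⠂⠂⠂⠂⠂⠿⠿⠀
⠿⠂⠂⠂⠂⣾⠂⠿⠿⠀
⠿⠿⠿⠿⠿⠿⠿⠿⠿⠀
⠿⠿⠿⠿⠿⠿⠿⠿⠿⠀
⠀⠀⠀⠀⠀⠀⠀⠀⠀⠀
⠀⠀⠀⠀⠀⠀⠀⠀⠀⠀

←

⠿⠿⠿⠿⠿⠿⠿⠿⠿⠿
⠿⠿⠂⠂⠂⠂⠂⠂⠿⠿
⠿⠿⠂⠂⠂⠂⠂⠂⠿⠿
⠿⠿⠂⠂⠂⠂⠂⠂⠂⠂
⠿⠿⠂⠂⠂⠂⠂⠂⠿⠿
⠿⠿⠂⠂⠂⣾⠂⠂⠿⠿
⠿⠿⠿⠿⠿⠿⠿⠿⠿⠿
⠿⠿⠿⠿⠿⠿⠿⠿⠿⠿
⠀⠀⠀⠀⠀⠀⠀⠀⠀⠀
⠀⠀⠀⠀⠀⠀⠀⠀⠀⠀

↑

⠀⠀⠀⠀⠀⠀⠀⠀⠀⠀
⠿⠿⠿⠿⠿⠿⠿⠿⠿⠿
⠿⠿⠂⠂⠂⠂⠂⠂⠿⠿
⠿⠿⠂⠂⠂⠂⠂⠂⠿⠿
⠿⠿⠂⠂⠂⠂⠂⠂⠂⠂
⠿⠿⠂⠂⠂⣾⠂⠂⠿⠿
⠿⠿⠂⠂⠂⠂⠂⠂⠿⠿
⠿⠿⠿⠿⠿⠿⠿⠿⠿⠿
⠿⠿⠿⠿⠿⠿⠿⠿⠿⠿
⠀⠀⠀⠀⠀⠀⠀⠀⠀⠀

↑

⠀⠀⠀⠀⠀⠀⠀⠀⠀⠀
⠀⠀⠀⠀⠀⠀⠀⠀⠀⠀
⠿⠿⠿⠿⠿⠿⠿⠿⠿⠿
⠿⠿⠂⠂⠂⠂⠂⠂⠿⠿
⠿⠿⠂⠂⠂⠂⠂⠂⠿⠿
⠿⠿⠂⠂⠂⣾⠂⠂⠂⠂
⠿⠿⠂⠂⠂⠂⠂⠂⠿⠿
⠿⠿⠂⠂⠂⠂⠂⠂⠿⠿
⠿⠿⠿⠿⠿⠿⠿⠿⠿⠿
⠿⠿⠿⠿⠿⠿⠿⠿⠿⠿

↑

⠀⠀⠀⠀⠀⠀⠀⠀⠀⠀
⠀⠀⠀⠀⠀⠀⠀⠀⠀⠀
⠀⠀⠀⠀⠀⠀⠀⠀⠀⠀
⠿⠿⠿⠿⠿⠿⠿⠿⠿⠿
⠿⠿⠂⠂⠂⠂⠂⠂⠿⠿
⠿⠿⠂⠂⠂⣾⠂⠂⠿⠿
⠿⠿⠂⠂⠂⠂⠂⠂⠂⠂
⠿⠿⠂⠂⠂⠂⠂⠂⠿⠿
⠿⠿⠂⠂⠂⠂⠂⠂⠿⠿
⠿⠿⠿⠿⠿⠿⠿⠿⠿⠿

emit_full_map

⠿⠿⠿⠿⠿⠿⠿⠿⠿⠿
⠿⠿⠂⠂⠂⠂⠂⠂⠿⠿
⠿⠿⠂⠂⠂⣾⠂⠂⠿⠿
⠿⠿⠂⠂⠂⠂⠂⠂⠂⠂
⠿⠿⠂⠂⠂⠂⠂⠂⠿⠿
⠿⠿⠂⠂⠂⠂⠂⠂⠿⠿
⠿⠿⠿⠿⠿⠿⠿⠿⠿⠿
⠿⠿⠿⠿⠿⠿⠿⠿⠿⠿

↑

⠀⠀⠀⠀⠀⠀⠀⠀⠀⠀
⠀⠀⠀⠀⠀⠀⠀⠀⠀⠀
⠀⠀⠀⠀⠀⠀⠀⠀⠀⠀
⠀⠀⠀⠿⠿⠿⠿⠿⠀⠀
⠿⠿⠿⠿⠿⠿⠿⠿⠿⠿
⠿⠿⠂⠂⠂⣾⠂⠂⠿⠿
⠿⠿⠂⠂⠂⠂⠂⠂⠿⠿
⠿⠿⠂⠂⠂⠂⠂⠂⠂⠂
⠿⠿⠂⠂⠂⠂⠂⠂⠿⠿
⠿⠿⠂⠂⠂⠂⠂⠂⠿⠿

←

⠀⠀⠀⠀⠀⠀⠀⠀⠀⠀
⠀⠀⠀⠀⠀⠀⠀⠀⠀⠀
⠀⠀⠀⠀⠀⠀⠀⠀⠀⠀
⠀⠀⠀⠿⠿⠿⠿⠿⠿⠀
⠀⠿⠿⠿⠿⠿⠿⠿⠿⠿
⠀⠿⠿⠂⠂⣾⠂⠂⠂⠿
⠀⠿⠿⠂⠂⠂⠂⠂⠂⠿
⠀⠿⠿⠂⠂⠂⠂⠂⠂⠂
⠀⠿⠿⠂⠂⠂⠂⠂⠂⠿
⠀⠿⠿⠂⠂⠂⠂⠂⠂⠿

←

⠀⠀⠀⠀⠀⠀⠀⠀⠀⠀
⠀⠀⠀⠀⠀⠀⠀⠀⠀⠀
⠀⠀⠀⠀⠀⠀⠀⠀⠀⠀
⠀⠀⠀⠿⠿⠿⠿⠿⠿⠿
⠀⠀⠿⠿⠿⠿⠿⠿⠿⠿
⠀⠀⠿⠿⠂⣾⠂⠂⠂⠂
⠀⠀⠿⠿⠂⠂⠂⠂⠂⠂
⠀⠀⠿⠿⠂⠂⠂⠂⠂⠂
⠀⠀⠿⠿⠂⠂⠂⠂⠂⠂
⠀⠀⠿⠿⠂⠂⠂⠂⠂⠂

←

⠀⠀⠀⠀⠀⠀⠀⠀⠀⠀
⠀⠀⠀⠀⠀⠀⠀⠀⠀⠀
⠀⠀⠀⠀⠀⠀⠀⠀⠀⠀
⠀⠀⠀⠿⠿⠿⠿⠿⠿⠿
⠀⠀⠀⠿⠿⠿⠿⠿⠿⠿
⠀⠀⠀⠿⠿⣾⠂⠂⠂⠂
⠀⠀⠀⠿⠿⠂⠂⠂⠂⠂
⠀⠀⠀⠿⠿⠂⠂⠂⠂⠂
⠀⠀⠀⠿⠿⠂⠂⠂⠂⠂
⠀⠀⠀⠿⠿⠂⠂⠂⠂⠂

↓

⠀⠀⠀⠀⠀⠀⠀⠀⠀⠀
⠀⠀⠀⠀⠀⠀⠀⠀⠀⠀
⠀⠀⠀⠿⠿⠿⠿⠿⠿⠿
⠀⠀⠀⠿⠿⠿⠿⠿⠿⠿
⠀⠀⠀⠿⠿⠂⠂⠂⠂⠂
⠀⠀⠀⠿⠿⣾⠂⠂⠂⠂
⠀⠀⠀⠿⠿⠂⠂⠂⠂⠂
⠀⠀⠀⠿⠿⠂⠂⠂⠂⠂
⠀⠀⠀⠿⠿⠂⠂⠂⠂⠂
⠀⠀⠀⠿⠿⠿⠿⠿⠿⠿

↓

⠀⠀⠀⠀⠀⠀⠀⠀⠀⠀
⠀⠀⠀⠿⠿⠿⠿⠿⠿⠿
⠀⠀⠀⠿⠿⠿⠿⠿⠿⠿
⠀⠀⠀⠿⠿⠂⠂⠂⠂⠂
⠀⠀⠀⠿⠿⠂⠂⠂⠂⠂
⠀⠀⠀⠿⠿⣾⠂⠂⠂⠂
⠀⠀⠀⠿⠿⠂⠂⠂⠂⠂
⠀⠀⠀⠿⠿⠂⠂⠂⠂⠂
⠀⠀⠀⠿⠿⠿⠿⠿⠿⠿
⠀⠀⠀⠿⠿⠿⠿⠿⠿⠿

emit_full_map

⠿⠿⠿⠿⠿⠿⠿⠿⠀⠀
⠿⠿⠿⠿⠿⠿⠿⠿⠿⠿
⠿⠿⠂⠂⠂⠂⠂⠂⠿⠿
⠿⠿⠂⠂⠂⠂⠂⠂⠿⠿
⠿⠿⣾⠂⠂⠂⠂⠂⠂⠂
⠿⠿⠂⠂⠂⠂⠂⠂⠿⠿
⠿⠿⠂⠂⠂⠂⠂⠂⠿⠿
⠿⠿⠿⠿⠿⠿⠿⠿⠿⠿
⠿⠿⠿⠿⠿⠿⠿⠿⠿⠿

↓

⠀⠀⠀⠿⠿⠿⠿⠿⠿⠿
⠀⠀⠀⠿⠿⠿⠿⠿⠿⠿
⠀⠀⠀⠿⠿⠂⠂⠂⠂⠂
⠀⠀⠀⠿⠿⠂⠂⠂⠂⠂
⠀⠀⠀⠿⠿⠂⠂⠂⠂⠂
⠀⠀⠀⠿⠿⣾⠂⠂⠂⠂
⠀⠀⠀⠿⠿⠂⠂⠂⠂⠂
⠀⠀⠀⠿⠿⠿⠿⠿⠿⠿
⠀⠀⠀⠿⠿⠿⠿⠿⠿⠿
⠀⠀⠀⠀⠀⠀⠀⠀⠀⠀

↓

⠀⠀⠀⠿⠿⠿⠿⠿⠿⠿
⠀⠀⠀⠿⠿⠂⠂⠂⠂⠂
⠀⠀⠀⠿⠿⠂⠂⠂⠂⠂
⠀⠀⠀⠿⠿⠂⠂⠂⠂⠂
⠀⠀⠀⠿⠿⠂⠂⠂⠂⠂
⠀⠀⠀⠿⠿⣾⠂⠂⠂⠂
⠀⠀⠀⠿⠿⠿⠿⠿⠿⠿
⠀⠀⠀⠿⠿⠿⠿⠿⠿⠿
⠀⠀⠀⠀⠀⠀⠀⠀⠀⠀
⠀⠀⠀⠀⠀⠀⠀⠀⠀⠀

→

⠀⠀⠿⠿⠿⠿⠿⠿⠿⠿
⠀⠀⠿⠿⠂⠂⠂⠂⠂⠂
⠀⠀⠿⠿⠂⠂⠂⠂⠂⠂
⠀⠀⠿⠿⠂⠂⠂⠂⠂⠂
⠀⠀⠿⠿⠂⠂⠂⠂⠂⠂
⠀⠀⠿⠿⠂⣾⠂⠂⠂⠂
⠀⠀⠿⠿⠿⠿⠿⠿⠿⠿
⠀⠀⠿⠿⠿⠿⠿⠿⠿⠿
⠀⠀⠀⠀⠀⠀⠀⠀⠀⠀
⠀⠀⠀⠀⠀⠀⠀⠀⠀⠀

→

⠀⠿⠿⠿⠿⠿⠿⠿⠿⠿
⠀⠿⠿⠂⠂⠂⠂⠂⠂⠿
⠀⠿⠿⠂⠂⠂⠂⠂⠂⠿
⠀⠿⠿⠂⠂⠂⠂⠂⠂⠂
⠀⠿⠿⠂⠂⠂⠂⠂⠂⠿
⠀⠿⠿⠂⠂⣾⠂⠂⠂⠿
⠀⠿⠿⠿⠿⠿⠿⠿⠿⠿
⠀⠿⠿⠿⠿⠿⠿⠿⠿⠿
⠀⠀⠀⠀⠀⠀⠀⠀⠀⠀
⠀⠀⠀⠀⠀⠀⠀⠀⠀⠀

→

⠿⠿⠿⠿⠿⠿⠿⠿⠿⠿
⠿⠿⠂⠂⠂⠂⠂⠂⠿⠿
⠿⠿⠂⠂⠂⠂⠂⠂⠿⠿
⠿⠿⠂⠂⠂⠂⠂⠂⠂⠂
⠿⠿⠂⠂⠂⠂⠂⠂⠿⠿
⠿⠿⠂⠂⠂⣾⠂⠂⠿⠿
⠿⠿⠿⠿⠿⠿⠿⠿⠿⠿
⠿⠿⠿⠿⠿⠿⠿⠿⠿⠿
⠀⠀⠀⠀⠀⠀⠀⠀⠀⠀
⠀⠀⠀⠀⠀⠀⠀⠀⠀⠀

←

⠀⠿⠿⠿⠿⠿⠿⠿⠿⠿
⠀⠿⠿⠂⠂⠂⠂⠂⠂⠿
⠀⠿⠿⠂⠂⠂⠂⠂⠂⠿
⠀⠿⠿⠂⠂⠂⠂⠂⠂⠂
⠀⠿⠿⠂⠂⠂⠂⠂⠂⠿
⠀⠿⠿⠂⠂⣾⠂⠂⠂⠿
⠀⠿⠿⠿⠿⠿⠿⠿⠿⠿
⠀⠿⠿⠿⠿⠿⠿⠿⠿⠿
⠀⠀⠀⠀⠀⠀⠀⠀⠀⠀
⠀⠀⠀⠀⠀⠀⠀⠀⠀⠀

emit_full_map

⠿⠿⠿⠿⠿⠿⠿⠿⠀⠀
⠿⠿⠿⠿⠿⠿⠿⠿⠿⠿
⠿⠿⠂⠂⠂⠂⠂⠂⠿⠿
⠿⠿⠂⠂⠂⠂⠂⠂⠿⠿
⠿⠿⠂⠂⠂⠂⠂⠂⠂⠂
⠿⠿⠂⠂⠂⠂⠂⠂⠿⠿
⠿⠿⠂⠂⣾⠂⠂⠂⠿⠿
⠿⠿⠿⠿⠿⠿⠿⠿⠿⠿
⠿⠿⠿⠿⠿⠿⠿⠿⠿⠿

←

⠀⠀⠿⠿⠿⠿⠿⠿⠿⠿
⠀⠀⠿⠿⠂⠂⠂⠂⠂⠂
⠀⠀⠿⠿⠂⠂⠂⠂⠂⠂
⠀⠀⠿⠿⠂⠂⠂⠂⠂⠂
⠀⠀⠿⠿⠂⠂⠂⠂⠂⠂
⠀⠀⠿⠿⠂⣾⠂⠂⠂⠂
⠀⠀⠿⠿⠿⠿⠿⠿⠿⠿
⠀⠀⠿⠿⠿⠿⠿⠿⠿⠿
⠀⠀⠀⠀⠀⠀⠀⠀⠀⠀
⠀⠀⠀⠀⠀⠀⠀⠀⠀⠀

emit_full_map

⠿⠿⠿⠿⠿⠿⠿⠿⠀⠀
⠿⠿⠿⠿⠿⠿⠿⠿⠿⠿
⠿⠿⠂⠂⠂⠂⠂⠂⠿⠿
⠿⠿⠂⠂⠂⠂⠂⠂⠿⠿
⠿⠿⠂⠂⠂⠂⠂⠂⠂⠂
⠿⠿⠂⠂⠂⠂⠂⠂⠿⠿
⠿⠿⠂⣾⠂⠂⠂⠂⠿⠿
⠿⠿⠿⠿⠿⠿⠿⠿⠿⠿
⠿⠿⠿⠿⠿⠿⠿⠿⠿⠿
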